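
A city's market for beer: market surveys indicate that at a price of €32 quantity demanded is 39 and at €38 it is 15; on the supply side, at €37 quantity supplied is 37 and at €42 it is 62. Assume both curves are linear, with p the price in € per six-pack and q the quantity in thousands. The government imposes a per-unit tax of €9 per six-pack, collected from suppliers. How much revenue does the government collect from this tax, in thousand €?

Tax revenue = €63 thousand.

Demand slope: (15 − 39)/(38 − 32) = -4, so qd = 167 − 4p.
Supply slope: (62 − 37)/(42 − 37) = 5, so qs = 5p − 148.
Without the tax, 167 − 4p = 5p − 148 gives 9p = 315, so p* = €35 and q* = 27.
With the tax collected from suppliers, supply shifts: qs = 5(p − 9) − 148.
Solving gives q = 7 with consumers paying €40 and suppliers receiving €31 (the €9 wedge).
Revenue = t · Q = 9 · 7 = €63.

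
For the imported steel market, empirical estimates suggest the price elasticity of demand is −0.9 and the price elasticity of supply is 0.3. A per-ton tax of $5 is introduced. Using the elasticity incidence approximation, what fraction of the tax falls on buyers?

Incidence ratio: buyers' share ≈ εs / (εs + |εd|) = 0.3 / (0.3 + 0.9) = 0.25.
Supply is the less elastic side, so buyers bear the smaller share.

Buyers' share ≈ 0.25.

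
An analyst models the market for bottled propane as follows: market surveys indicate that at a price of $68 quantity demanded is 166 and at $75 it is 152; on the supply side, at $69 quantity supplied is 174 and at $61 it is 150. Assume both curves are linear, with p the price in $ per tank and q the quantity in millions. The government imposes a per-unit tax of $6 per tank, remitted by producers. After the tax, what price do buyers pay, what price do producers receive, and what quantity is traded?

Demand slope: (152 − 166)/(75 − 68) = -2, so qd = 302 − 2p.
Supply slope: (150 − 174)/(61 − 69) = 3, so qs = 3p − 33.
Before the tax: set 302 − 2p = 3p − 33 → p* = $67, q* = 168.
With the tax collected from producers, supply shifts: qs = 3(p − 6) − 33.
Solving gives q = 160.8 with buyers paying $70.6 and producers receiving $64.6 (the $6 wedge).
The less price-elastic side of the market bears the larger share of a per-unit tax.

Buyers pay $70.6; producers receive $64.6; quantity = 160.8.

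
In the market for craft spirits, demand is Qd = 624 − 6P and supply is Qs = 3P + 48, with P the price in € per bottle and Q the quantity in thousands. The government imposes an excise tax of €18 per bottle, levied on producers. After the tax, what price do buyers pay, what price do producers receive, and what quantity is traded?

Buyers pay €70; producers receive €52; quantity = 204.

Before the tax: set 624 − 6P = 3P + 48 → P* = €64, Q* = 240.
With the tax collected from producers, supply shifts: Qs = 3(P − 18) + 48.
New equilibrium: buyers pay €70, producers receive €52, Q = 204. (Wedge: Pb − Ps = 18.)
The less price-elastic side of the market bears the larger share of a per-unit tax.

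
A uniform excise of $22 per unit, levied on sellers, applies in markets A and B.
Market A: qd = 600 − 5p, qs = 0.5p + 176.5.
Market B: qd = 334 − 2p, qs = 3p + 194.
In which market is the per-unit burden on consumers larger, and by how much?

Market A: pre-tax p* = $77, q* = 215; post-tax q = 205; per-unit burden on consumers = $2.
Market B: pre-tax p* = $28, q* = 278; post-tax q = 251.6; per-unit burden on consumers = $13.2.
Difference: $2 vs $13.2 → market B is larger by $11.2.

Market B, by $11.2.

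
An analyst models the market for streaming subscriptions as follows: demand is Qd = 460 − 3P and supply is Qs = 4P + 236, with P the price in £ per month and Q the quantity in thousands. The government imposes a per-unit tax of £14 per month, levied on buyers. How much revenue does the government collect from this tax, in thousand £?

Without the tax, 460 − 3P = 4P + 236 gives 7P = 224, so P* = £32 and Q* = 364.
With the tax collected from buyers, demand (in seller-price terms) shifts: Qd = 460 − 3(P + 14).
Solving gives Q = 340 with buyers paying £40 and producers receiving £26 (the £14 wedge).
Revenue = t · Q = 14 · 340 = £4760.

Tax revenue = £4760 thousand.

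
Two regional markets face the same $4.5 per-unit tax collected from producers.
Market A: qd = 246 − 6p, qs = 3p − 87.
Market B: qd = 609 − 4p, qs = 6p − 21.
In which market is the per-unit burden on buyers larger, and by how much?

Market B, by $1.2.

Market A: pre-tax p* = $37, q* = 24; post-tax q = 15; per-unit burden on buyers = $1.5.
Market B: pre-tax p* = $63, q* = 357; post-tax q = 346.2; per-unit burden on buyers = $2.7.
Difference: $1.5 vs $2.7 → market B is larger by $1.2.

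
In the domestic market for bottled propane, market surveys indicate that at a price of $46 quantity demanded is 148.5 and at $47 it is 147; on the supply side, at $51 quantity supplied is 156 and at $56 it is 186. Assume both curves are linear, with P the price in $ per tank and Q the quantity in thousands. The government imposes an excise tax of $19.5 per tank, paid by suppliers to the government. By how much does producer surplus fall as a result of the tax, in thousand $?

Demand slope: (147 − 148.5)/(47 − 46) = -1.5, so Qd = 217.5 − 1.5P.
Supply slope: (186 − 156)/(56 − 51) = 6, so Qs = 6P − 150.
Before the tax: set 217.5 − 1.5P = 6P − 150 → P* = $49, Q* = 144.
With the tax collected from suppliers, supply shifts: Qs = 6(P − 19.5) − 150.
New equilibrium: buyers pay $64.6, suppliers receive $45.1, Q = 120.6. (Wedge: Pb − Ps = 19.5.)
ΔPS is the trapezoid between Q = 120.6 and Q = 144 of height $3.9: ½ · (144 + 120.6) · 3.9 = $515.97.

Producer surplus falls by $515.97 thousand.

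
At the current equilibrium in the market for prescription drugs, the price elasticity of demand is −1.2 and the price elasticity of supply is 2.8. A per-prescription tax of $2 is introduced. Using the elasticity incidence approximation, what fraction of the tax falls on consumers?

Incidence ratio: consumers' share ≈ εs / (εs + |εd|) = 2.8 / (2.8 + 1.2) = 0.7.
Supply is the more elastic side, so consumers bear the larger share.

Consumers' share ≈ 0.7.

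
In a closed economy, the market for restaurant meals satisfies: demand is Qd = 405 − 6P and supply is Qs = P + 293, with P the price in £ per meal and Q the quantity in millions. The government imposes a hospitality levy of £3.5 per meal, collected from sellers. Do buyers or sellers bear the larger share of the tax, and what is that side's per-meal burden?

Without the tax, 405 − 6P = P + 293 gives 7P = 112, so P* = £16 and Q* = 309.
With the tax collected from sellers, supply shifts: Qs = (P − 3.5) + 293.
New equilibrium: buyers pay £16.5, sellers receive £13, Q = 306. (Wedge: Pb − Ps = 3.5.)
Per-meal burden: buyers £0.5, sellers £3.
Sellers take the larger share because supply is less price-elastic here (demand slope 6 vs supply slope 1).
The less price-elastic side of the market bears the larger share of a per-unit tax.

Sellers bear the larger share: £3 per meal.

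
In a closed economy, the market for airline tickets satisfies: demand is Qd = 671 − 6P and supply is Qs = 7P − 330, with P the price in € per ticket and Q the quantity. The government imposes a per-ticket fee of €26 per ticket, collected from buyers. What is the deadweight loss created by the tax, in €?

Deadweight loss = €1092.

Without the tax, 671 − 6P = 7P − 330 gives 13P = 1001, so P* = €77 and Q* = 209.
With the tax collected from buyers, demand (in seller-price terms) shifts: Qd = 671 − 6(P + 26).
New equilibrium: buyers pay €91, producers receive €65, Q = 125. (Wedge: Pb − Ps = 26.)
Quantity falls by |ΔQ| = |209 − 125| = 84.
DWL = ½ · t · |ΔQ| = ½ · 26 · 84 = €1092.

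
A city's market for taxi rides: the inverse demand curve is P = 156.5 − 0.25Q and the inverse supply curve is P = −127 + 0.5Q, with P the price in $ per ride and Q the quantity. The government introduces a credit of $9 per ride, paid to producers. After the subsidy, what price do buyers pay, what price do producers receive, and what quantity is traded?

Inverting to Q(P) form: Qd = 626 − 4P; Qs = 2P + 254.
Without the subsidy, 626 − 4P = 2P + 254 gives 6P = 372, so P* = $62 and Q* = 378.
With a per-unit subsidy paid to producers, each receives P + 9 per unit sold, so supply becomes Qs = 2(P + 9) + 254.
Solving gives Q = 390 with buyers paying $59 and producers receiving $68 (the $9 wedge).

Buyers pay $59; producers receive $68; quantity = 390.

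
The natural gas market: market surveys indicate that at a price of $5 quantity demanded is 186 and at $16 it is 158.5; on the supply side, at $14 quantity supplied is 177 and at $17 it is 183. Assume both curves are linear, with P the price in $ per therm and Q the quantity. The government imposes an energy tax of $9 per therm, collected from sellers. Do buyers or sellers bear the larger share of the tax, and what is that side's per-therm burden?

Sellers bear the larger share: $5 per therm.

Demand slope: (158.5 − 186)/(16 − 5) = -2.5, so Qd = 198.5 − 2.5P.
Supply slope: (183 − 177)/(17 − 14) = 2, so Qs = 2P + 149.
Before the tax: set 198.5 − 2.5P = 2P + 149 → P* = $11, Q* = 171.
With the tax collected from sellers, supply shifts: Qs = 2(P − 9) + 149.
Solving gives Q = 161 with buyers paying $15 and sellers receiving $6 (the $9 wedge).
Per-therm burden: buyers $4, sellers $5.
Sellers take the larger share because supply is less price-elastic here (demand slope 2.5 vs supply slope 2).
The less price-elastic side of the market bears the larger share of a per-unit tax.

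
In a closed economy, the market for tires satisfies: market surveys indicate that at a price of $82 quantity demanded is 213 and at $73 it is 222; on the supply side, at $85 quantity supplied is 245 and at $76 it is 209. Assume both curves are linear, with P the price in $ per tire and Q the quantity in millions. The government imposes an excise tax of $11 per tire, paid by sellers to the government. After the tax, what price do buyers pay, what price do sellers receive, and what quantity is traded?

Buyers pay $86.8; sellers receive $75.8; quantity = 208.2.

Demand slope: (222 − 213)/(73 − 82) = -1, so Qd = 295 − P.
Supply slope: (209 − 245)/(76 − 85) = 4, so Qs = 4P − 95.
Before the tax: set 295 − P = 4P − 95 → P* = $78, Q* = 217.
With the tax collected from sellers, supply shifts: Qs = 4(P − 11) − 95.
New equilibrium: buyers pay $86.8, sellers receive $75.8, Q = 208.2. (Wedge: Pb − Ps = 11.)
The less price-elastic side of the market bears the larger share of a per-unit tax.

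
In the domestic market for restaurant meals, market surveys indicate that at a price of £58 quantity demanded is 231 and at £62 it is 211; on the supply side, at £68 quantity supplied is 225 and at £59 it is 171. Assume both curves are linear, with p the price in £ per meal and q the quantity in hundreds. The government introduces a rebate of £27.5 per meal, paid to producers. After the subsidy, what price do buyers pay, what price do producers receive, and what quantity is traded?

Buyers pay £49; producers receive £76.5; quantity = 276.

Demand slope: (211 − 231)/(62 − 58) = -5, so qd = 521 − 5p.
Supply slope: (171 − 225)/(59 − 68) = 6, so qs = 6p − 183.
Before the subsidy: set 521 − 5p = 6p − 183 → p* = £64, q* = 201.
With a per-unit subsidy paid to producers, each receives p + 27.5 per unit sold, so supply becomes qs = 6(p + 27.5) − 183.
New equilibrium: buyers pay £49, producers receive £76.5, q = 276. (Wedge: pb − ps = −27.5.)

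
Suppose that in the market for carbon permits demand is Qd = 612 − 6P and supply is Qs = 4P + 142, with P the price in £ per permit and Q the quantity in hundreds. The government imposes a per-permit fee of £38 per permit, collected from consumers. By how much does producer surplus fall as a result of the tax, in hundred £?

Producer surplus falls by £6484.32 hundred.

Without the tax, 612 − 6P = 4P + 142 gives 10P = 470, so P* = £47 and Q* = 330.
With the tax collected from consumers, demand (in seller-price terms) shifts: Qd = 612 − 6(P + 38).
Solving gives Q = 238.8 with consumers paying £62.2 and producers receiving £24.2 (the £38 wedge).
ΔPS is the trapezoid between Q = 238.8 and Q = 330 of height £22.8: ½ · (330 + 238.8) · 22.8 = £6484.32.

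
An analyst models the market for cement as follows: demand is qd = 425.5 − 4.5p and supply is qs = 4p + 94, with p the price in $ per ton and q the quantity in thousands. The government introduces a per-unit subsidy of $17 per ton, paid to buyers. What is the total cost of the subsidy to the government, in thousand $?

Government outlay = $4862 thousand.

Without the subsidy, 425.5 − 4.5p = 4p + 94 gives 8.5p = 331.5, so p* = $39 and q* = 250.
With a per-unit subsidy paid to buyers, each effectively pays p − 17, so demand becomes qd = 425.5 − 4.5(p − 17).
Solving gives q = 286 with buyers paying $31 and suppliers receiving $48 (the $17 wedge).
Outlay = t · Q = 17 · 286 = $4862.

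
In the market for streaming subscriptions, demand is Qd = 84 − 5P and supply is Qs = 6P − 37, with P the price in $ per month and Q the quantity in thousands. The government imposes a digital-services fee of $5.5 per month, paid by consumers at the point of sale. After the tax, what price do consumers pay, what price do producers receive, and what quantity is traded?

Consumers pay $14; producers receive $8.5; quantity = 14.

Without the tax, 84 − 5P = 6P − 37 gives 11P = 121, so P* = $11 and Q* = 29.
With the tax collected from consumers, demand (in seller-price terms) shifts: Qd = 84 − 5(P + 5.5).
New equilibrium: consumers pay $14, producers receive $8.5, Q = 14. (Wedge: Pb − Ps = 5.5.)
The less price-elastic side of the market bears the larger share of a per-unit tax.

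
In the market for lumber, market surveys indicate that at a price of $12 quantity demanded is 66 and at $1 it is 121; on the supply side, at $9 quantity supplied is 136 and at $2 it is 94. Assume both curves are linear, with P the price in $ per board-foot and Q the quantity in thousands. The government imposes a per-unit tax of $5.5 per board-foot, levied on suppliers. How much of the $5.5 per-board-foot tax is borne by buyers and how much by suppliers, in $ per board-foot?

Buyers bear $3 per board-foot; suppliers bear $2.5 per board-foot.

Demand slope: (121 − 66)/(1 − 12) = -5, so Qd = 126 − 5P.
Supply slope: (94 − 136)/(2 − 9) = 6, so Qs = 6P + 82.
Before the tax: set 126 − 5P = 6P + 82 → P* = $4, Q* = 106.
With the tax collected from suppliers, supply shifts: Qs = 6(P − 5.5) + 82.
Solving gives Q = 91 with buyers paying $7 and suppliers receiving $1.5 (the $5.5 wedge).
Burden on buyers: $3; on suppliers: $2.5. (They sum to $5.5.)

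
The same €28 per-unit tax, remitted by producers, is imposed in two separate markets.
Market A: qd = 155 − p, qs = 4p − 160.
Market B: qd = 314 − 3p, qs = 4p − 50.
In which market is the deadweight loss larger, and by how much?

Market A: pre-tax p* = €63, q* = 92; post-tax q = 69.6; deadweight loss = €313.6.
Market B: pre-tax p* = €52, q* = 158; post-tax q = 110; deadweight loss = €672.
Difference: €313.6 vs €672 → market B is larger by €358.4.

Market B, by €358.4.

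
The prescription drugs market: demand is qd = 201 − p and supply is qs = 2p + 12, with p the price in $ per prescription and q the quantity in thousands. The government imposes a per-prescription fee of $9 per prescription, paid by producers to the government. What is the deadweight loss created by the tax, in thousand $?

Deadweight loss = $27 thousand.

Without the tax, 201 − p = 2p + 12 gives 3p = 189, so p* = $63 and q* = 138.
With the tax collected from producers, supply shifts: qs = 2(p − 9) + 12.
Solving gives q = 132 with buyers paying $69 and producers receiving $60 (the $9 wedge).
Quantity falls by |ΔQ| = |138 − 132| = 6.
DWL = ½ · t · |ΔQ| = ½ · 9 · 6 = $27.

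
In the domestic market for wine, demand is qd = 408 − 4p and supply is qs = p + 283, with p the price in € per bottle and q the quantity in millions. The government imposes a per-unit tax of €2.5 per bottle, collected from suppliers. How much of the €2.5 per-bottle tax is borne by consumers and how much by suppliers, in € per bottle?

Consumers bear €0.5 per bottle; suppliers bear €2 per bottle.

Before the tax: set 408 − 4p = p + 283 → p* = €25, q* = 308.
With the tax collected from suppliers, supply shifts: qs = (p − 2.5) + 283.
Solving gives q = 306 with consumers paying €25.5 and suppliers receiving €23 (the €2.5 wedge).
Burden on consumers: €0.5; on suppliers: €2. (They sum to €2.5.)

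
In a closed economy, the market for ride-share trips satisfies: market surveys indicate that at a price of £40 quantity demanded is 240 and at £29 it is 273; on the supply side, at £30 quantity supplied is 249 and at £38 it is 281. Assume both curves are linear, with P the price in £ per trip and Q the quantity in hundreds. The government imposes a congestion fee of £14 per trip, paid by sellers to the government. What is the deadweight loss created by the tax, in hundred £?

Deadweight loss = £168 hundred.

Demand slope: (273 − 240)/(29 − 40) = -3, so Qd = 360 − 3P.
Supply slope: (281 − 249)/(38 − 30) = 4, so Qs = 4P + 129.
Without the tax, 360 − 3P = 4P + 129 gives 7P = 231, so P* = £33 and Q* = 261.
With the tax collected from sellers, supply shifts: Qs = 4(P − 14) + 129.
Solving gives Q = 237 with consumers paying £41 and sellers receiving £27 (the £14 wedge).
Quantity falls by |ΔQ| = |261 − 237| = 24.
DWL = ½ · t · |ΔQ| = ½ · 14 · 24 = £168.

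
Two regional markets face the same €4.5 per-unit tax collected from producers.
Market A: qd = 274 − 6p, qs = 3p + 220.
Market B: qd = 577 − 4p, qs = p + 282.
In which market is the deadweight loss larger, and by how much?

Market A: pre-tax p* = €6, q* = 238; post-tax q = 229; deadweight loss = €20.25.
Market B: pre-tax p* = €59, q* = 341; post-tax q = 337.4; deadweight loss = €8.1.
Difference: €20.25 vs €8.1 → market A is larger by €12.15.

Market A, by €12.15.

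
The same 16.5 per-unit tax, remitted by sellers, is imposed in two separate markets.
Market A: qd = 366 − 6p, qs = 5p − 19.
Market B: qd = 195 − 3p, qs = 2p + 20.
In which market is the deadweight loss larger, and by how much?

Market A: pre-tax p* = 35, q* = 156; post-tax q = 111; deadweight loss = 371.25.
Market B: pre-tax p* = 35, q* = 90; post-tax q = 70.2; deadweight loss = 163.35.
Difference: 371.25 vs 163.35 → market A is larger by 207.9.

Market A, by 207.9.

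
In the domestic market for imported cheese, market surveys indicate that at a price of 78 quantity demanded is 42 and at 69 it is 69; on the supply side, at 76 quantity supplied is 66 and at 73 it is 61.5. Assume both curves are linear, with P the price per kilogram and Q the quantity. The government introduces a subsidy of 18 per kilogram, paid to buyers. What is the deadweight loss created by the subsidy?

Demand slope: (69 − 42)/(69 − 78) = -3, so Qd = 276 − 3P.
Supply slope: (61.5 − 66)/(73 − 76) = 1.5, so Qs = 1.5P − 48.
Before the subsidy: set 276 − 3P = 1.5P − 48 → P* = 72, Q* = 60.
With a per-unit subsidy paid to buyers, each effectively pays P − 18, so demand becomes Qd = 276 − 3(P − 18).
New equilibrium: buyers pay 66, sellers receive 84, Q = 78. (Wedge: Pb − Ps = −18.)
Quantity rises by |ΔQ| = |60 − 78| = 18.
DWL = ½ · t · |ΔQ| = ½ · 18 · 18 = 162.

Deadweight loss = 162.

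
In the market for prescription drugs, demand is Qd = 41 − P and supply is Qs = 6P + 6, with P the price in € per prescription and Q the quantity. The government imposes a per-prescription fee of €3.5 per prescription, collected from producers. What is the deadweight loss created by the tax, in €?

Deadweight loss = €5.25.

Before the tax: set 41 − P = 6P + 6 → P* = €5, Q* = 36.
With the tax collected from producers, supply shifts: Qs = 6(P − 3.5) + 6.
Solving gives Q = 33 with consumers paying €8 and producers receiving €4.5 (the €3.5 wedge).
Quantity falls by |ΔQ| = |36 − 33| = 3.
DWL = ½ · t · |ΔQ| = ½ · 3.5 · 3 = €5.25.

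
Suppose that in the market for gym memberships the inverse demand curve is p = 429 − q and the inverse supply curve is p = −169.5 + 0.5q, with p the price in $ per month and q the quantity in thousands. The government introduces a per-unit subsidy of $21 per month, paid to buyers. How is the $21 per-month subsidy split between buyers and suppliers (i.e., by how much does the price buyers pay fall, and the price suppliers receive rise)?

Buyers gain $14 per month; suppliers gain $7 per month.

Inverting to q(p) form: qd = 429 − p; qs = 2p + 339.
Without the subsidy, 429 − p = 2p + 339 gives 3p = 90, so p* = $30 and q* = 399.
With a per-unit subsidy paid to buyers, each effectively pays p − 21, so demand becomes qd = 429 − (p − 21).
Solving gives q = 413 with buyers paying $16 and suppliers receiving $37 (the $21 wedge).
Gain to buyers: $14; to suppliers: $7. (They sum to $21.)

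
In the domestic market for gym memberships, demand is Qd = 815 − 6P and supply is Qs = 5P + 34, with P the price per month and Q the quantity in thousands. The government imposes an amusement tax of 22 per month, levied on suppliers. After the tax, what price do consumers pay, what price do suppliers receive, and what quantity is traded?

Before the tax: set 815 − 6P = 5P + 34 → P* = 71, Q* = 389.
With the tax collected from suppliers, supply shifts: Qs = 5(P − 22) + 34.
Solving gives Q = 329 with consumers paying 81 and suppliers receiving 59 (the 22 wedge).
The less price-elastic side of the market bears the larger share of a per-unit tax.

Consumers pay 81; suppliers receive 59; quantity = 329.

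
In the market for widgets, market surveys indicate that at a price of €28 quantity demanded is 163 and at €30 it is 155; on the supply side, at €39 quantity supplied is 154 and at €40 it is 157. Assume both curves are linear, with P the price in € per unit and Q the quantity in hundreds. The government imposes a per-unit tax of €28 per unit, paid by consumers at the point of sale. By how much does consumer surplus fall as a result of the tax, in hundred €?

Consumer surplus falls by €1380 hundred.

Demand slope: (155 − 163)/(30 − 28) = -4, so Qd = 275 − 4P.
Supply slope: (157 − 154)/(40 − 39) = 3, so Qs = 3P + 37.
Without the tax, 275 − 4P = 3P + 37 gives 7P = 238, so P* = €34 and Q* = 139.
With the tax collected from consumers, demand (in seller-price terms) shifts: Qd = 275 − 4(P + 28).
New equilibrium: consumers pay €46, producers receive €18, Q = 91. (Wedge: Pb − Ps = 28.)
ΔCS is the trapezoid between Q = 91 and Q = 139 of height €12: ½ · (139 + 91) · 12 = €1380.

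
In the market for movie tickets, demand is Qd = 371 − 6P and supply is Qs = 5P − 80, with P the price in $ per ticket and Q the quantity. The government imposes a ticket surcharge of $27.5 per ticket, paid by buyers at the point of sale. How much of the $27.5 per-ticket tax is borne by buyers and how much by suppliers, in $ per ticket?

Before the tax: set 371 − 6P = 5P − 80 → P* = $41, Q* = 125.
With the tax collected from buyers, demand (in seller-price terms) shifts: Qd = 371 − 6(P + 27.5).
Solving gives Q = 50 with buyers paying $53.5 and suppliers receiving $26 (the $27.5 wedge).
Burden on buyers: $12.5; on suppliers: $15. (They sum to $27.5.)
The less price-elastic side of the market bears the larger share of a per-unit tax.

Buyers bear $12.5 per ticket; suppliers bear $15 per ticket.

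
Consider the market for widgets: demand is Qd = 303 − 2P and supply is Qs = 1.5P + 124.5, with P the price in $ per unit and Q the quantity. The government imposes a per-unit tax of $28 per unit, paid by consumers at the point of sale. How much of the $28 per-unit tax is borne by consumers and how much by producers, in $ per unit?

Before the tax: set 303 − 2P = 1.5P + 124.5 → P* = $51, Q* = 201.
With the tax collected from consumers, demand (in seller-price terms) shifts: Qd = 303 − 2(P + 28).
New equilibrium: consumers pay $63, producers receive $35, Q = 177. (Wedge: Pb − Ps = 28.)
Burden on consumers: $12; on producers: $16. (They sum to $28.)

Consumers bear $12 per unit; producers bear $16 per unit.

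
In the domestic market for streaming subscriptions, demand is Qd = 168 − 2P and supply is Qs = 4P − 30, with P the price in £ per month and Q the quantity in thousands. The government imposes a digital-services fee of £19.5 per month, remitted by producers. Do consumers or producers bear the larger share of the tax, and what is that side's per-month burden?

Consumers bear the larger share: £13 per month.

Without the tax, 168 − 2P = 4P − 30 gives 6P = 198, so P* = £33 and Q* = 102.
With the tax collected from producers, supply shifts: Qs = 4(P − 19.5) − 30.
Solving gives Q = 76 with consumers paying £46 and producers receiving £26.5 (the £19.5 wedge).
Per-month burden: consumers £13, producers £6.5.
Consumers take the larger share because demand is less price-elastic here (demand slope 2 vs supply slope 4).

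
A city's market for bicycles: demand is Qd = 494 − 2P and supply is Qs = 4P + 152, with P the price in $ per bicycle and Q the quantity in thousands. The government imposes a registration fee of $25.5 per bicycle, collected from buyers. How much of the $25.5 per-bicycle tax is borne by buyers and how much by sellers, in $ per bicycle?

Buyers bear $17 per bicycle; sellers bear $8.5 per bicycle.

Before the tax: set 494 − 2P = 4P + 152 → P* = $57, Q* = 380.
With the tax collected from buyers, demand (in seller-price terms) shifts: Qd = 494 − 2(P + 25.5).
New equilibrium: buyers pay $74, sellers receive $48.5, Q = 346. (Wedge: Pb − Ps = 25.5.)
Burden on buyers: $17; on sellers: $8.5. (They sum to $25.5.)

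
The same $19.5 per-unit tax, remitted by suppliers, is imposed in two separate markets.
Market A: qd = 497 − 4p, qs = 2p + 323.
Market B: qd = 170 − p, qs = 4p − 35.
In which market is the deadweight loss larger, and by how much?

Market A, by $101.4.

Market A: pre-tax p* = $29, q* = 381; post-tax q = 355; deadweight loss = $253.5.
Market B: pre-tax p* = $41, q* = 129; post-tax q = 113.4; deadweight loss = $152.1.
Difference: $253.5 vs $152.1 → market A is larger by $101.4.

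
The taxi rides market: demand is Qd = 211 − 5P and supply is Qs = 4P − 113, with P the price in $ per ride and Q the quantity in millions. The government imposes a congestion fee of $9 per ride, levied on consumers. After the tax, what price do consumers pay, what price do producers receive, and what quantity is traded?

Without the tax, 211 − 5P = 4P − 113 gives 9P = 324, so P* = $36 and Q* = 31.
With the tax collected from consumers, demand (in seller-price terms) shifts: Qd = 211 − 5(P + 9).
Solving gives Q = 11 with consumers paying $40 and producers receiving $31 (the $9 wedge).

Consumers pay $40; producers receive $31; quantity = 11.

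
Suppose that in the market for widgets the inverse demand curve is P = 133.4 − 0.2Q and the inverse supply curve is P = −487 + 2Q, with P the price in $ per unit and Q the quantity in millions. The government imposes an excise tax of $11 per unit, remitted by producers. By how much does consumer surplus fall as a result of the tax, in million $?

Inverting to Q(P) form: Qd = 667 − 5P; Qs = 0.5P + 243.5.
Before the tax: set 667 − 5P = 0.5P + 243.5 → P* = $77, Q* = 282.
With the tax collected from producers, supply shifts: Qs = 0.5(P − 11) + 243.5.
New equilibrium: consumers pay $78, producers receive $67, Q = 277. (Wedge: Pb − Ps = 11.)
ΔCS is the trapezoid between Q = 277 and Q = 282 of height $1: ½ · (282 + 277) · 1 = $279.5.

Consumer surplus falls by $279.5 million.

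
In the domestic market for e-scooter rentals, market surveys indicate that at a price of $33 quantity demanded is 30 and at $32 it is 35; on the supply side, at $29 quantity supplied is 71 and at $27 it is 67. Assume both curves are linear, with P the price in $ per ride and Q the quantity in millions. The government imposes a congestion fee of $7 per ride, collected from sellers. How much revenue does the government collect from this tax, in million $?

Tax revenue = $385 million.

Demand slope: (35 − 30)/(32 − 33) = -5, so Qd = 195 − 5P.
Supply slope: (67 − 71)/(27 − 29) = 2, so Qs = 2P + 13.
Before the tax: set 195 − 5P = 2P + 13 → P* = $26, Q* = 65.
With the tax collected from sellers, supply shifts: Qs = 2(P − 7) + 13.
Solving gives Q = 55 with consumers paying $28 and sellers receiving $21 (the $7 wedge).
Revenue = t · Q = 7 · 55 = $385.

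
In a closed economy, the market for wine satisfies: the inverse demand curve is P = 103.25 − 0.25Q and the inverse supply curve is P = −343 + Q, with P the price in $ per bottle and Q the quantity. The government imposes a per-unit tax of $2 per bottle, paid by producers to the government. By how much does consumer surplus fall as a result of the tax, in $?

Inverting to Q(P) form: Qd = 413 − 4P; Qs = P + 343.
Without the tax, 413 − 4P = P + 343 gives 5P = 70, so P* = $14 and Q* = 357.
With the tax collected from producers, supply shifts: Qs = (P − 2) + 343.
Solving gives Q = 355.4 with buyers paying $14.4 and producers receiving $12.4 (the $2 wedge).
ΔCS is the trapezoid between Q = 355.4 and Q = 357 of height $0.4: ½ · (357 + 355.4) · 0.4 = $142.48.

Consumer surplus falls by $142.48.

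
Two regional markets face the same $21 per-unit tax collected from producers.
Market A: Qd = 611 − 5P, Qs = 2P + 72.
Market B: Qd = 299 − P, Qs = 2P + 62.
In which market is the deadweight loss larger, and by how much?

Market A: pre-tax P* = $77, Q* = 226; post-tax Q = 196; deadweight loss = $315.
Market B: pre-tax P* = $79, Q* = 220; post-tax Q = 206; deadweight loss = $147.
Difference: $315 vs $147 → market A is larger by $168.

Market A, by $168.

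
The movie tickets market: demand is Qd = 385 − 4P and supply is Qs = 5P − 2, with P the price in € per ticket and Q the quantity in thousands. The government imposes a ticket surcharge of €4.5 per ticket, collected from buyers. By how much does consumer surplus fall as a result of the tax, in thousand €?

Before the tax: set 385 − 4P = 5P − 2 → P* = €43, Q* = 213.
With the tax collected from buyers, demand (in seller-price terms) shifts: Qd = 385 − 4(P + 4.5).
New equilibrium: buyers pay €45.5, sellers receive €41, Q = 203. (Wedge: Pb − Ps = 4.5.)
ΔCS is the trapezoid between Q = 203 and Q = 213 of height €2.5: ½ · (213 + 203) · 2.5 = €520.

Consumer surplus falls by €520 thousand.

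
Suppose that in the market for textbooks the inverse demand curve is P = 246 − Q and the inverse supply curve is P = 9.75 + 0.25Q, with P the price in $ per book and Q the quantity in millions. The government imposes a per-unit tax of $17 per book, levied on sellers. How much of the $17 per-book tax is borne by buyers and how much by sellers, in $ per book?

Buyers bear $13.6 per book; sellers bear $3.4 per book.

Inverting to Q(P) form: Qd = 246 − P; Qs = 4P − 39.
Before the tax: set 246 − P = 4P − 39 → P* = $57, Q* = 189.
With the tax collected from sellers, supply shifts: Qs = 4(P − 17) − 39.
New equilibrium: buyers pay $70.6, sellers receive $53.6, Q = 175.4. (Wedge: Pb − Ps = 17.)
Burden on buyers: $13.6; on sellers: $3.4. (They sum to $17.)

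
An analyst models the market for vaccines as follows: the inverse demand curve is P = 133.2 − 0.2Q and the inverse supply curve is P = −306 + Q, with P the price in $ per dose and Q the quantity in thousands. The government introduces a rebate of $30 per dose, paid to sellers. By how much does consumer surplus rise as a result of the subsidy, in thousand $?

Consumer surplus rises by $1892.5 thousand.

Inverting to Q(P) form: Qd = 666 − 5P; Qs = P + 306.
Without the subsidy, 666 − 5P = P + 306 gives 6P = 360, so P* = $60 and Q* = 366.
With a per-unit subsidy paid to sellers, each receives P + 30 per unit sold, so supply becomes Qs = (P + 30) + 306.
Solving gives Q = 391 with consumers paying $55 and sellers receiving $85 (the $30 wedge).
ΔCS is the trapezoid between Q = 391 and Q = 366 of height $5: ½ · (366 + 391) · 5 = $1892.5.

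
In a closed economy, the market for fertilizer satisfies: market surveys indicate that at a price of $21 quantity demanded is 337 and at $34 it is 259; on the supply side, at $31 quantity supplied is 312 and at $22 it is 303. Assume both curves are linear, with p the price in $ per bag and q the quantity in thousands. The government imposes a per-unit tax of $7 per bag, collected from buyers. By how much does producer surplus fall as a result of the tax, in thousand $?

Demand slope: (259 − 337)/(34 − 21) = -6, so qd = 463 − 6p.
Supply slope: (303 − 312)/(22 − 31) = 1, so qs = p + 281.
Before the tax: set 463 − 6p = p + 281 → p* = $26, q* = 307.
With the tax collected from buyers, demand (in seller-price terms) shifts: qd = 463 − 6(p + 7).
Solving gives q = 301 with buyers paying $27 and suppliers receiving $20 (the $7 wedge).
ΔPS is the trapezoid between Q = 301 and Q = 307 of height $6: ½ · (307 + 301) · 6 = $1824.

Producer surplus falls by $1824 thousand.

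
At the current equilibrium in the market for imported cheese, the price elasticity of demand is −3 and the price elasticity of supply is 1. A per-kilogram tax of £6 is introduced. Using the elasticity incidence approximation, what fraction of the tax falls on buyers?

Buyers' share ≈ 0.25.

Incidence ratio: buyers' share ≈ εs / (εs + |εd|) = 1 / (1 + 3) = 0.25.
Supply is the less elastic side, so buyers bear the smaller share.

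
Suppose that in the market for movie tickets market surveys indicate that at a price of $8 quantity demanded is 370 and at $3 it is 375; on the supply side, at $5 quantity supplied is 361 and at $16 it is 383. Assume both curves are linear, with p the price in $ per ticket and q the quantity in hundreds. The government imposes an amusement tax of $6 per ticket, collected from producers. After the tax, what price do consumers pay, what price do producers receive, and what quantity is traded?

Demand slope: (375 − 370)/(3 − 8) = -1, so qd = 378 − p.
Supply slope: (383 − 361)/(16 − 5) = 2, so qs = 2p + 351.
Before the tax: set 378 − p = 2p + 351 → p* = $9, q* = 369.
With the tax collected from producers, supply shifts: qs = 2(p − 6) + 351.
New equilibrium: consumers pay $13, producers receive $7, q = 365. (Wedge: pb − ps = 6.)
The less price-elastic side of the market bears the larger share of a per-unit tax.

Consumers pay $13; producers receive $7; quantity = 365.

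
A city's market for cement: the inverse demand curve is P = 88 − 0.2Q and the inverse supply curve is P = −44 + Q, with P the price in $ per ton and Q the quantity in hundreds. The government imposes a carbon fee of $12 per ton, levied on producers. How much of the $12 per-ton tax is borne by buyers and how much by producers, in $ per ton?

Buyers bear $2 per ton; producers bear $10 per ton.

Rewrite in direct form: Qd = 440 − 5P and Qs = P + 44.
Without the tax, 440 − 5P = P + 44 gives 6P = 396, so P* = $66 and Q* = 110.
With the tax collected from producers, supply shifts: Qs = (P − 12) + 44.
Solving gives Q = 100 with buyers paying $68 and producers receiving $56 (the $12 wedge).
Burden on buyers: $2; on producers: $10. (They sum to $12.)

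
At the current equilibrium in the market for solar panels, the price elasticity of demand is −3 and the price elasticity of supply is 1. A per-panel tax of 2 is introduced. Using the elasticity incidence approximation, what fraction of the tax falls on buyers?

Incidence ratio: buyers' share ≈ εs / (εs + |εd|) = 1 / (1 + 3) = 0.25.
Supply is the less elastic side, so buyers bear the smaller share.

Buyers' share ≈ 0.25.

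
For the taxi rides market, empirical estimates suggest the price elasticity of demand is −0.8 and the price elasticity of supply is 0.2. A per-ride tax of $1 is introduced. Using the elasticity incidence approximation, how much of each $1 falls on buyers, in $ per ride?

Incidence ratio: buyers' share ≈ εs / (εs + |εd|) = 0.2 / (0.2 + 0.8) = 0.2.
So buyers bear ≈ 0.2 × $1 = $0.2; sellers bear $0.8.

Buyers bear ≈ $0.2 per ride.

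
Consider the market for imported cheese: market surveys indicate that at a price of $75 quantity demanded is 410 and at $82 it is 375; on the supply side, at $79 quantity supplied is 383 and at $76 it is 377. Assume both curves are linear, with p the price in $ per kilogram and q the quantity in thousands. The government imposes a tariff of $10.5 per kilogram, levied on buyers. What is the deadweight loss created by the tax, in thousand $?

Deadweight loss = $78.75 thousand.

Demand slope: (375 − 410)/(82 − 75) = -5, so qd = 785 − 5p.
Supply slope: (377 − 383)/(76 − 79) = 2, so qs = 2p + 225.
Without the tax, 785 − 5p = 2p + 225 gives 7p = 560, so p* = $80 and q* = 385.
With the tax collected from buyers, demand (in seller-price terms) shifts: qd = 785 − 5(p + 10.5).
New equilibrium: buyers pay $83, suppliers receive $72.5, q = 370. (Wedge: pb − ps = 10.5.)
Quantity falls by |ΔQ| = |385 − 370| = 15.
DWL = ½ · t · |ΔQ| = ½ · 10.5 · 15 = $78.75.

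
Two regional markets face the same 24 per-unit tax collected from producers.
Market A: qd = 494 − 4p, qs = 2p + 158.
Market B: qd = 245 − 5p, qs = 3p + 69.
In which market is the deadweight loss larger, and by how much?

Market B, by 156.

Market A: pre-tax p* = 56, q* = 270; post-tax q = 238; deadweight loss = 384.
Market B: pre-tax p* = 22, q* = 135; post-tax q = 90; deadweight loss = 540.
Difference: 384 vs 540 → market B is larger by 156.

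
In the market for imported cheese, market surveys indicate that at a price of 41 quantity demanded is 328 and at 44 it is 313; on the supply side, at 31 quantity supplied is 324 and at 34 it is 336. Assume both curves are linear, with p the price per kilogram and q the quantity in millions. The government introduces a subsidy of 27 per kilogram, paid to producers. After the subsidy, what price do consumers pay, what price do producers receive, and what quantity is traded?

Demand slope: (313 − 328)/(44 − 41) = -5, so qd = 533 − 5p.
Supply slope: (336 − 324)/(34 − 31) = 4, so qs = 4p + 200.
Before the subsidy: set 533 − 5p = 4p + 200 → p* = 37, q* = 348.
With a per-unit subsidy paid to producers, each receives p + 27 per unit sold, so supply becomes qs = 4(p + 27) + 200.
New equilibrium: consumers pay 25, producers receive 52, q = 408. (Wedge: pb − ps = −27.)

Consumers pay 25; producers receive 52; quantity = 408.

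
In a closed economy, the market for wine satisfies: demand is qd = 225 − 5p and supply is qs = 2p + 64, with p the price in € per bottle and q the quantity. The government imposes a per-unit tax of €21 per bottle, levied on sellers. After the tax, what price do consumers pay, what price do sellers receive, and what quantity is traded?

Before the tax: set 225 − 5p = 2p + 64 → p* = €23, q* = 110.
With the tax collected from sellers, supply shifts: qs = 2(p − 21) + 64.
New equilibrium: consumers pay €29, sellers receive €8, q = 80. (Wedge: pb − ps = 21.)
The less price-elastic side of the market bears the larger share of a per-unit tax.

Consumers pay €29; sellers receive €8; quantity = 80.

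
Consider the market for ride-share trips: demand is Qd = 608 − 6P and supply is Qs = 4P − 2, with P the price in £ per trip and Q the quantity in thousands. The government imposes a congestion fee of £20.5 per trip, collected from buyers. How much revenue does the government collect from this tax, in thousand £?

Without the tax, 608 − 6P = 4P − 2 gives 10P = 610, so P* = £61 and Q* = 242.
With the tax collected from buyers, demand (in seller-price terms) shifts: Qd = 608 − 6(P + 20.5).
Solving gives Q = 192.8 with buyers paying £69.2 and suppliers receiving £48.7 (the £20.5 wedge).
Revenue = t · Q = 20.5 · 192.8 = £3952.4.

Tax revenue = £3952.4 thousand.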